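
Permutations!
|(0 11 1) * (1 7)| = 4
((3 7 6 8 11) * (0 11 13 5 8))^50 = (5 13 8)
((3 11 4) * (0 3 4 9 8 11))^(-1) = ((0 3)(8 11 9))^(-1) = (0 3)(8 9 11)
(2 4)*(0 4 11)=(0 4 2 11)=[4, 1, 11, 3, 2, 5, 6, 7, 8, 9, 10, 0]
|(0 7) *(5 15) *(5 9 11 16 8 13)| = |(0 7)(5 15 9 11 16 8 13)| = 14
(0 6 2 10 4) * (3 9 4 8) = (0 6 2 10 8 3 9 4) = [6, 1, 10, 9, 0, 5, 2, 7, 3, 4, 8]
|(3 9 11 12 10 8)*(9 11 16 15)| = 15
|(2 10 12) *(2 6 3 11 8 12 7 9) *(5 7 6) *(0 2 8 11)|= |(0 2 10 6 3)(5 7 9 8 12)|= 5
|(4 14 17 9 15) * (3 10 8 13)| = |(3 10 8 13)(4 14 17 9 15)| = 20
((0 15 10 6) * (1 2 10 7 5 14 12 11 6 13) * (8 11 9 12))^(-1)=((0 15 7 5 14 8 11 6)(1 2 10 13)(9 12))^(-1)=(0 6 11 8 14 5 7 15)(1 13 10 2)(9 12)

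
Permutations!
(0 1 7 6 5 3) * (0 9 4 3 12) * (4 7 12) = (0 1 12)(3 9 7 6 5 4) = [1, 12, 2, 9, 3, 4, 5, 6, 8, 7, 10, 11, 0]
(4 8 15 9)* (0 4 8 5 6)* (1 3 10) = (0 4 5 6)(1 3 10)(8 15 9) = [4, 3, 2, 10, 5, 6, 0, 7, 15, 8, 1, 11, 12, 13, 14, 9]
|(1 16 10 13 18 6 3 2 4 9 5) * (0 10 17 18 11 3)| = |(0 10 13 11 3 2 4 9 5 1 16 17 18 6)| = 14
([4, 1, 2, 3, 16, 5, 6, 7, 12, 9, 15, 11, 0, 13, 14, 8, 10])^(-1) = [12, 1, 2, 3, 0, 5, 6, 7, 15, 9, 16, 11, 8, 13, 14, 10, 4]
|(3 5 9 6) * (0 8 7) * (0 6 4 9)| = 6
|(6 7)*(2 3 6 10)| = 5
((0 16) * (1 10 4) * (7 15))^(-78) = ((0 16)(1 10 4)(7 15))^(-78) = (16)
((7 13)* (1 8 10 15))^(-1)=((1 8 10 15)(7 13))^(-1)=(1 15 10 8)(7 13)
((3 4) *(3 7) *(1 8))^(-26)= ((1 8)(3 4 7))^(-26)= (8)(3 4 7)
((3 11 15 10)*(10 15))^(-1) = (15)(3 10 11)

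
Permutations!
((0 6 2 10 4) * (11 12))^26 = (12)(0 6 2 10 4)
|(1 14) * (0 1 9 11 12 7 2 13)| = |(0 1 14 9 11 12 7 2 13)| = 9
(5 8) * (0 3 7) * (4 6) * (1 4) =(0 3 7)(1 4 6)(5 8) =[3, 4, 2, 7, 6, 8, 1, 0, 5]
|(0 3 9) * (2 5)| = 6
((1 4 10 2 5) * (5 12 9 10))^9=((1 4 5)(2 12 9 10))^9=(2 12 9 10)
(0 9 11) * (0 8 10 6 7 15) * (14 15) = (0 9 11 8 10 6 7 14 15) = [9, 1, 2, 3, 4, 5, 7, 14, 10, 11, 6, 8, 12, 13, 15, 0]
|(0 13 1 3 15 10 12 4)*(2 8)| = 8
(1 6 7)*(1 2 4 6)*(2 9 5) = (2 4 6 7 9 5) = [0, 1, 4, 3, 6, 2, 7, 9, 8, 5]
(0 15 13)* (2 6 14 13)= (0 15 2 6 14 13)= [15, 1, 6, 3, 4, 5, 14, 7, 8, 9, 10, 11, 12, 0, 13, 2]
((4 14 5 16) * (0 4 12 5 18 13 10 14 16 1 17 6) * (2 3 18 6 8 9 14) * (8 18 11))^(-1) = (0 6 14 9 8 11 3 2 10 13 18 17 1 5 12 16 4)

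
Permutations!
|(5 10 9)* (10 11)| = 4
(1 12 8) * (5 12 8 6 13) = [0, 8, 2, 3, 4, 12, 13, 7, 1, 9, 10, 11, 6, 5] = (1 8)(5 12 6 13)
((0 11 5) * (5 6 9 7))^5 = ((0 11 6 9 7 5))^5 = (0 5 7 9 6 11)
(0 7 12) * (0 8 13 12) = (0 7)(8 13 12) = [7, 1, 2, 3, 4, 5, 6, 0, 13, 9, 10, 11, 8, 12]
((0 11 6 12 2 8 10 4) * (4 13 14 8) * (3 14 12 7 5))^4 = (0 5 10 4 7 8 2 6 14 12 11 3 13)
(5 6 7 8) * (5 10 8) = (5 6 7)(8 10) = [0, 1, 2, 3, 4, 6, 7, 5, 10, 9, 8]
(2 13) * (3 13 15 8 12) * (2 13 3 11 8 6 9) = (2 15 6 9)(8 12 11) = [0, 1, 15, 3, 4, 5, 9, 7, 12, 2, 10, 8, 11, 13, 14, 6]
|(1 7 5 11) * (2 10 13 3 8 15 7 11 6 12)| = 10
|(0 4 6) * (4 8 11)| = |(0 8 11 4 6)| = 5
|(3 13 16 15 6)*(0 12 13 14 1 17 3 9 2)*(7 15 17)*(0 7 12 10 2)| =7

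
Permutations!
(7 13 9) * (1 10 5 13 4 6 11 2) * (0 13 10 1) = (0 13 9 7 4 6 11 2)(5 10) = [13, 1, 0, 3, 6, 10, 11, 4, 8, 7, 5, 2, 12, 9]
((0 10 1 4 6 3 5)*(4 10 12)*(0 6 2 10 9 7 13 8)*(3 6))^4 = (0 10 13 4 9)(1 8 2 7 12)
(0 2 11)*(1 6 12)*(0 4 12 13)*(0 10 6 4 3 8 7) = [2, 4, 11, 8, 12, 5, 13, 0, 7, 9, 6, 3, 1, 10] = (0 2 11 3 8 7)(1 4 12)(6 13 10)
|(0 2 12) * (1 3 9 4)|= 12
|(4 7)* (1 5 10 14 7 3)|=|(1 5 10 14 7 4 3)|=7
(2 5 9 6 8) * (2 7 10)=(2 5 9 6 8 7 10)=[0, 1, 5, 3, 4, 9, 8, 10, 7, 6, 2]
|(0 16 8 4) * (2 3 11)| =12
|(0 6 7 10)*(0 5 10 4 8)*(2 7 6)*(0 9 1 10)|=|(0 2 7 4 8 9 1 10 5)|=9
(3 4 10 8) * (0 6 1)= (0 6 1)(3 4 10 8)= [6, 0, 2, 4, 10, 5, 1, 7, 3, 9, 8]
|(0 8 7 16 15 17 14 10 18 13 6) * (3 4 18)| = |(0 8 7 16 15 17 14 10 3 4 18 13 6)| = 13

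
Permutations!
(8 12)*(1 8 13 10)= (1 8 12 13 10)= [0, 8, 2, 3, 4, 5, 6, 7, 12, 9, 1, 11, 13, 10]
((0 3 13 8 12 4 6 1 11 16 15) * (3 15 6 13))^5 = (0 15)(1 11 16 6)(4 13 8 12)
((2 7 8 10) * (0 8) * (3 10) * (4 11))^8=((0 8 3 10 2 7)(4 11))^8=(11)(0 3 2)(7 8 10)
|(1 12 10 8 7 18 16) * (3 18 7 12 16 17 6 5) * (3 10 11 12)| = 14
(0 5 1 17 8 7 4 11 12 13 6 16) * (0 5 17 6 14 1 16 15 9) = (0 17 8 7 4 11 12 13 14 1 6 15 9)(5 16) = [17, 6, 2, 3, 11, 16, 15, 4, 7, 0, 10, 12, 13, 14, 1, 9, 5, 8]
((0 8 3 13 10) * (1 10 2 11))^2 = (0 3 2 1)(8 13 11 10)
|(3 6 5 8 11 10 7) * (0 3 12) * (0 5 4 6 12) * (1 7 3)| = 6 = |(0 1 7)(3 12 5 8 11 10)(4 6)|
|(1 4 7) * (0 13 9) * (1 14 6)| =|(0 13 9)(1 4 7 14 6)| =15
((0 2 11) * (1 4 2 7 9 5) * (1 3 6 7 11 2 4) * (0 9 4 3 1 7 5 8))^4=((0 11 9 8)(1 7 4 3 6 5))^4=(11)(1 6 4)(3 7 5)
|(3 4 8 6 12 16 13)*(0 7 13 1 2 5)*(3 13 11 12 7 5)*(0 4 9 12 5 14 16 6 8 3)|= 40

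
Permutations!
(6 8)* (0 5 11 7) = [5, 1, 2, 3, 4, 11, 8, 0, 6, 9, 10, 7] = (0 5 11 7)(6 8)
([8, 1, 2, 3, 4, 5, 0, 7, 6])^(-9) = (8)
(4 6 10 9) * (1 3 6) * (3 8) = [0, 8, 2, 6, 1, 5, 10, 7, 3, 4, 9] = (1 8 3 6 10 9 4)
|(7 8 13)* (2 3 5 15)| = 12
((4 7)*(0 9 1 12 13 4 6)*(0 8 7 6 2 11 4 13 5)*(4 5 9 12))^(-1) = ((13)(0 12 9 1 4 6 8 7 2 11 5))^(-1) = (13)(0 5 11 2 7 8 6 4 1 9 12)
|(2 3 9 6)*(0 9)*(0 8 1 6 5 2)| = |(0 9 5 2 3 8 1 6)| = 8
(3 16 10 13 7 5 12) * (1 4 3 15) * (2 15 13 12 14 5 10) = (1 4 3 16 2 15)(5 14)(7 10 12 13) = [0, 4, 15, 16, 3, 14, 6, 10, 8, 9, 12, 11, 13, 7, 5, 1, 2]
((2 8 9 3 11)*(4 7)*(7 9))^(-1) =(2 11 3 9 4 7 8)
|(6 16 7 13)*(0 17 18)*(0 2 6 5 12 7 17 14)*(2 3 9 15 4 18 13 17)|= |(0 14)(2 6 16)(3 9 15 4 18)(5 12 7 17 13)|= 30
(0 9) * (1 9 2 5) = (0 2 5 1 9) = [2, 9, 5, 3, 4, 1, 6, 7, 8, 0]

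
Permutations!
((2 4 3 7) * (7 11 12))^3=(2 11)(3 7)(4 12)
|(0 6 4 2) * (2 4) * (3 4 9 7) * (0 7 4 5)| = |(0 6 2 7 3 5)(4 9)| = 6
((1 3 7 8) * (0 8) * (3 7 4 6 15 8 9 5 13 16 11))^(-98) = (0 3 7 11 1 16 8 13 15 5 6 9 4)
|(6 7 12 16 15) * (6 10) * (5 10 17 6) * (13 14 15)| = |(5 10)(6 7 12 16 13 14 15 17)| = 8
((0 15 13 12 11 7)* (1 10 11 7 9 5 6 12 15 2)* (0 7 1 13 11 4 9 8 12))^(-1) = ((0 2 13 15 11 8 12 1 10 4 9 5 6))^(-1) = (0 6 5 9 4 10 1 12 8 11 15 13 2)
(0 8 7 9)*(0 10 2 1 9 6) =[8, 9, 1, 3, 4, 5, 0, 6, 7, 10, 2] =(0 8 7 6)(1 9 10 2)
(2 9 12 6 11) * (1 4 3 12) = (1 4 3 12 6 11 2 9) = [0, 4, 9, 12, 3, 5, 11, 7, 8, 1, 10, 2, 6]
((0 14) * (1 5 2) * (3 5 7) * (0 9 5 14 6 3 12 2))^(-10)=((0 6 3 14 9 5)(1 7 12 2))^(-10)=(0 3 9)(1 12)(2 7)(5 6 14)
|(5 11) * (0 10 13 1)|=|(0 10 13 1)(5 11)|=4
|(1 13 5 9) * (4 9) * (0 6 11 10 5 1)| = |(0 6 11 10 5 4 9)(1 13)| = 14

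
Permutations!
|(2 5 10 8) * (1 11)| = |(1 11)(2 5 10 8)| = 4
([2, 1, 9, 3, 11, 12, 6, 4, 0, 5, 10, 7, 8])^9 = (0 5)(2 12)(8 9)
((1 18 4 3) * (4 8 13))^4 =((1 18 8 13 4 3))^4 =(1 4 8)(3 13 18)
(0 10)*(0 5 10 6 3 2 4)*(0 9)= (0 6 3 2 4 9)(5 10)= [6, 1, 4, 2, 9, 10, 3, 7, 8, 0, 5]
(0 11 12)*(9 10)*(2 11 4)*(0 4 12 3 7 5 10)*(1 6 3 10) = (0 12 4 2 11 10 9)(1 6 3 7 5) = [12, 6, 11, 7, 2, 1, 3, 5, 8, 0, 9, 10, 4]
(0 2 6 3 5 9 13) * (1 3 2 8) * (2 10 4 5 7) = (0 8 1 3 7 2 6 10 4 5 9 13) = [8, 3, 6, 7, 5, 9, 10, 2, 1, 13, 4, 11, 12, 0]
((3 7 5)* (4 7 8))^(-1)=(3 5 7 4 8)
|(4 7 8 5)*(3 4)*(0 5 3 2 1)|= 4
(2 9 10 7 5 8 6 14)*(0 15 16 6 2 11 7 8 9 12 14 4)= [15, 1, 12, 3, 0, 9, 4, 5, 2, 10, 8, 7, 14, 13, 11, 16, 6]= (0 15 16 6 4)(2 12 14 11 7 5 9 10 8)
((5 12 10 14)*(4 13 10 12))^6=((4 13 10 14 5))^6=(4 13 10 14 5)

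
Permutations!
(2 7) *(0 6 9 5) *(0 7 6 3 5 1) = (0 3 5 7 2 6 9 1) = [3, 0, 6, 5, 4, 7, 9, 2, 8, 1]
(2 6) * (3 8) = (2 6)(3 8) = [0, 1, 6, 8, 4, 5, 2, 7, 3]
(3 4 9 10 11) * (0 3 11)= (11)(0 3 4 9 10)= [3, 1, 2, 4, 9, 5, 6, 7, 8, 10, 0, 11]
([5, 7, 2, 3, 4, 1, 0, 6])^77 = (0 1 6 5 7)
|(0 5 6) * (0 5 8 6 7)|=5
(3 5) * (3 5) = (5) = [0, 1, 2, 3, 4, 5]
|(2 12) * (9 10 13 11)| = |(2 12)(9 10 13 11)| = 4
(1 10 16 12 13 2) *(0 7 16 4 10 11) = (0 7 16 12 13 2 1 11)(4 10) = [7, 11, 1, 3, 10, 5, 6, 16, 8, 9, 4, 0, 13, 2, 14, 15, 12]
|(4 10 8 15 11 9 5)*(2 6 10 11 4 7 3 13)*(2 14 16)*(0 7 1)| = |(0 7 3 13 14 16 2 6 10 8 15 4 11 9 5 1)| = 16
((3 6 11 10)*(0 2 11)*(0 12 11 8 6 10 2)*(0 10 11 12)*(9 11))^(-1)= (12)(0 6 8 2 11 9 3 10)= ((12)(0 10 3 9 11 2 8 6))^(-1)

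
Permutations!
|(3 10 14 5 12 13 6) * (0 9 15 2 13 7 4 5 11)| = |(0 9 15 2 13 6 3 10 14 11)(4 5 12 7)| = 20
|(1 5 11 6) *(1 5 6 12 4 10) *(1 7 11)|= 15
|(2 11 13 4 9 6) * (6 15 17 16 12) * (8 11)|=11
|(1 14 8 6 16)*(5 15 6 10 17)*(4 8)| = 10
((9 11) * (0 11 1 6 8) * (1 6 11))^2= (0 11 6)(1 9 8)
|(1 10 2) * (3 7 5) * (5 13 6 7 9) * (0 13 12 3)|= 24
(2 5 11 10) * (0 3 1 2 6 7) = (0 3 1 2 5 11 10 6 7) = [3, 2, 5, 1, 4, 11, 7, 0, 8, 9, 6, 10]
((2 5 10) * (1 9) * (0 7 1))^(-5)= (0 9 1 7)(2 5 10)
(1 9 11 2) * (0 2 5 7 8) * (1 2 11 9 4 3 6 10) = (0 11 5 7 8)(1 4 3 6 10) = [11, 4, 2, 6, 3, 7, 10, 8, 0, 9, 1, 5]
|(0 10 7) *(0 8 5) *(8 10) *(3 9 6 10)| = 15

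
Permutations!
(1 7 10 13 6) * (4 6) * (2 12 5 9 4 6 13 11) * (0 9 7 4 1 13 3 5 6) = (0 9 1 4 3 5 7 10 11 2 12 6 13) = [9, 4, 12, 5, 3, 7, 13, 10, 8, 1, 11, 2, 6, 0]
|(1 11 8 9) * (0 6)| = |(0 6)(1 11 8 9)| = 4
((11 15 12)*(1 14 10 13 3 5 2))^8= (1 14 10 13 3 5 2)(11 12 15)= ((1 14 10 13 3 5 2)(11 15 12))^8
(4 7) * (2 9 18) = [0, 1, 9, 3, 7, 5, 6, 4, 8, 18, 10, 11, 12, 13, 14, 15, 16, 17, 2] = (2 9 18)(4 7)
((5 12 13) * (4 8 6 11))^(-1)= ((4 8 6 11)(5 12 13))^(-1)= (4 11 6 8)(5 13 12)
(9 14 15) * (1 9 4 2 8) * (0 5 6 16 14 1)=[5, 9, 8, 3, 2, 6, 16, 7, 0, 1, 10, 11, 12, 13, 15, 4, 14]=(0 5 6 16 14 15 4 2 8)(1 9)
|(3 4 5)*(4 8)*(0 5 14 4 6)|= 10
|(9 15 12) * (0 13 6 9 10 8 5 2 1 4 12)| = 35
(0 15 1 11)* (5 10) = [15, 11, 2, 3, 4, 10, 6, 7, 8, 9, 5, 0, 12, 13, 14, 1] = (0 15 1 11)(5 10)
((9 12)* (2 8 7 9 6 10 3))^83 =(2 9 10 8 12 3 7 6)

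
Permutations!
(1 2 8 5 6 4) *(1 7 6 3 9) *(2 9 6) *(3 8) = (1 9)(2 3 6 4 7)(5 8) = [0, 9, 3, 6, 7, 8, 4, 2, 5, 1]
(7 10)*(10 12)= (7 12 10)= [0, 1, 2, 3, 4, 5, 6, 12, 8, 9, 7, 11, 10]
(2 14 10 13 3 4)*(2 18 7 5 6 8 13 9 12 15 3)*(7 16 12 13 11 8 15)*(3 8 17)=[0, 1, 14, 4, 18, 6, 15, 5, 11, 13, 9, 17, 7, 2, 10, 8, 12, 3, 16]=(2 14 10 9 13)(3 4 18 16 12 7 5 6 15 8 11 17)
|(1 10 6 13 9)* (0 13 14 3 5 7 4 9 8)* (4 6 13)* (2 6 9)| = 13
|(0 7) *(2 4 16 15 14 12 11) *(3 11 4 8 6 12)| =10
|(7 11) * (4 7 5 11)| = 2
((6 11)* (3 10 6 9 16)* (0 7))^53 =((0 7)(3 10 6 11 9 16))^53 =(0 7)(3 16 9 11 6 10)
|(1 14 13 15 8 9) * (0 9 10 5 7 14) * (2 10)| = |(0 9 1)(2 10 5 7 14 13 15 8)| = 24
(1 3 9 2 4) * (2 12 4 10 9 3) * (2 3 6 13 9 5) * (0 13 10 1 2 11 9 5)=(0 13 5 11 9 12 4 2 1 3 6 10)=[13, 3, 1, 6, 2, 11, 10, 7, 8, 12, 0, 9, 4, 5]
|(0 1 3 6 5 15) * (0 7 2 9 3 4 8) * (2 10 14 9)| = 8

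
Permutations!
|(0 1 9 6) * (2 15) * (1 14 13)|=6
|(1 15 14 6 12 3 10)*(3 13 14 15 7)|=4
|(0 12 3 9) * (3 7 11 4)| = 7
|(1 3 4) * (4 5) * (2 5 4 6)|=|(1 3 4)(2 5 6)|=3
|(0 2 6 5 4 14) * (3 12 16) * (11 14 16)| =|(0 2 6 5 4 16 3 12 11 14)| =10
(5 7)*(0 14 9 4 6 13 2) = (0 14 9 4 6 13 2)(5 7) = [14, 1, 0, 3, 6, 7, 13, 5, 8, 4, 10, 11, 12, 2, 9]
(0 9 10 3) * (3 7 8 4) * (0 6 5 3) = (0 9 10 7 8 4)(3 6 5) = [9, 1, 2, 6, 0, 3, 5, 8, 4, 10, 7]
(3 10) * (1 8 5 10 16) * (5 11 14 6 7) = (1 8 11 14 6 7 5 10 3 16) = [0, 8, 2, 16, 4, 10, 7, 5, 11, 9, 3, 14, 12, 13, 6, 15, 1]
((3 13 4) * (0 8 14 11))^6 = (0 14)(8 11)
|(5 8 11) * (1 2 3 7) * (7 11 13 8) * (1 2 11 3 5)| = 6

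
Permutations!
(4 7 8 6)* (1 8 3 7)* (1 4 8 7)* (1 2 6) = [0, 7, 6, 2, 4, 5, 8, 3, 1] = (1 7 3 2 6 8)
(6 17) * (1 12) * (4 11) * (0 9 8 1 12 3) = (0 9 8 1 3)(4 11)(6 17) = [9, 3, 2, 0, 11, 5, 17, 7, 1, 8, 10, 4, 12, 13, 14, 15, 16, 6]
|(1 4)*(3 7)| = 2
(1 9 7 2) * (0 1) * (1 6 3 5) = (0 6 3 5 1 9 7 2) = [6, 9, 0, 5, 4, 1, 3, 2, 8, 7]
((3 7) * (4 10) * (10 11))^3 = (11)(3 7) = ((3 7)(4 11 10))^3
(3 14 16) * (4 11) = [0, 1, 2, 14, 11, 5, 6, 7, 8, 9, 10, 4, 12, 13, 16, 15, 3] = (3 14 16)(4 11)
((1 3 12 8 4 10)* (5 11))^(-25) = ((1 3 12 8 4 10)(5 11))^(-25) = (1 10 4 8 12 3)(5 11)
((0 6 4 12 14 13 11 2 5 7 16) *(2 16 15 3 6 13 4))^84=(16)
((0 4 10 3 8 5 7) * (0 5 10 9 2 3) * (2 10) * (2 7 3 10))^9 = ((0 4 9 2 10)(3 8 7 5))^9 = (0 10 2 9 4)(3 8 7 5)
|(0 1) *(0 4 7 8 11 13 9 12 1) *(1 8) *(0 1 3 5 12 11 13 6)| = 12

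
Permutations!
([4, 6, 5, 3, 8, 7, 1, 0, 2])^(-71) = [4, 6, 5, 3, 8, 7, 1, 0, 2]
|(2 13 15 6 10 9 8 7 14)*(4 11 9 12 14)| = 35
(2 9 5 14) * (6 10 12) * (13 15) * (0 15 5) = [15, 1, 9, 3, 4, 14, 10, 7, 8, 0, 12, 11, 6, 5, 2, 13] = (0 15 13 5 14 2 9)(6 10 12)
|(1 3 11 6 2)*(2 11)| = |(1 3 2)(6 11)| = 6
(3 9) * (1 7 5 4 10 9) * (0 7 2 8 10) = [7, 2, 8, 1, 0, 4, 6, 5, 10, 3, 9] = (0 7 5 4)(1 2 8 10 9 3)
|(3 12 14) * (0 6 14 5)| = 6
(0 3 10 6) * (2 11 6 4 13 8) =(0 3 10 4 13 8 2 11 6) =[3, 1, 11, 10, 13, 5, 0, 7, 2, 9, 4, 6, 12, 8]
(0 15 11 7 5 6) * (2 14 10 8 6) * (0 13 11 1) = (0 15 1)(2 14 10 8 6 13 11 7 5) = [15, 0, 14, 3, 4, 2, 13, 5, 6, 9, 8, 7, 12, 11, 10, 1]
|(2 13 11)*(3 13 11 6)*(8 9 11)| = |(2 8 9 11)(3 13 6)| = 12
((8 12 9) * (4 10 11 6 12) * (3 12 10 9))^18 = ((3 12)(4 9 8)(6 10 11))^18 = (12)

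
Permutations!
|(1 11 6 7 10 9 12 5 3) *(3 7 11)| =|(1 3)(5 7 10 9 12)(6 11)| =10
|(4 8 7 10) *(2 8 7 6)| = 3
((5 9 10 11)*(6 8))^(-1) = ((5 9 10 11)(6 8))^(-1) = (5 11 10 9)(6 8)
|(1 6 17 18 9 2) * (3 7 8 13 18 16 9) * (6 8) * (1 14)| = 12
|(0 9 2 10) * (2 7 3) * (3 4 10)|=|(0 9 7 4 10)(2 3)|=10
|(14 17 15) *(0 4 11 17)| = |(0 4 11 17 15 14)| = 6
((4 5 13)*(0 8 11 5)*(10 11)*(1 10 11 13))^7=((0 8 11 5 1 10 13 4))^7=(0 4 13 10 1 5 11 8)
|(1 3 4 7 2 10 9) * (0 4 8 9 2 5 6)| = 20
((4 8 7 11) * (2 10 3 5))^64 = (11)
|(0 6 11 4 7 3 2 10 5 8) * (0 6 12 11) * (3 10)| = 18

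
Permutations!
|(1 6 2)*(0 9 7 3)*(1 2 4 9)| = 7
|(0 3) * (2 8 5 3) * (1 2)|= 6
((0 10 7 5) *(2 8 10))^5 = (0 5 7 10 8 2)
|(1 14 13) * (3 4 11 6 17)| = 15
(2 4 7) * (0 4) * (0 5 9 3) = (0 4 7 2 5 9 3) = [4, 1, 5, 0, 7, 9, 6, 2, 8, 3]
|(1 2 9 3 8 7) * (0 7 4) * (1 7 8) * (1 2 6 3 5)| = |(0 8 4)(1 6 3 2 9 5)| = 6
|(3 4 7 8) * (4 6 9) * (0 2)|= |(0 2)(3 6 9 4 7 8)|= 6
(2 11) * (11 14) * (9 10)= (2 14 11)(9 10)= [0, 1, 14, 3, 4, 5, 6, 7, 8, 10, 9, 2, 12, 13, 11]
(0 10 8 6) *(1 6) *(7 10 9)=(0 9 7 10 8 1 6)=[9, 6, 2, 3, 4, 5, 0, 10, 1, 7, 8]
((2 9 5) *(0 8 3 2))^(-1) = ((0 8 3 2 9 5))^(-1) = (0 5 9 2 3 8)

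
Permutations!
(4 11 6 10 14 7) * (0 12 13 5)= (0 12 13 5)(4 11 6 10 14 7)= [12, 1, 2, 3, 11, 0, 10, 4, 8, 9, 14, 6, 13, 5, 7]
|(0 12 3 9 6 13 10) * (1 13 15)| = 9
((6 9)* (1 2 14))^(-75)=(14)(6 9)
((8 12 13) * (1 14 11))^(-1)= ((1 14 11)(8 12 13))^(-1)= (1 11 14)(8 13 12)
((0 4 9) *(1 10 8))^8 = (0 9 4)(1 8 10)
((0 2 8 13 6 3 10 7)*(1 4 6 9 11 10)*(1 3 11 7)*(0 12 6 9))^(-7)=((0 2 8 13)(1 4 9 7 12 6 11 10))^(-7)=(0 2 8 13)(1 4 9 7 12 6 11 10)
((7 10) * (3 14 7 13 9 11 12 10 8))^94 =((3 14 7 8)(9 11 12 10 13))^94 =(3 7)(8 14)(9 13 10 12 11)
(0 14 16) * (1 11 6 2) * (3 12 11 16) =(0 14 3 12 11 6 2 1 16) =[14, 16, 1, 12, 4, 5, 2, 7, 8, 9, 10, 6, 11, 13, 3, 15, 0]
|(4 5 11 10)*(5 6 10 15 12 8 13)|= |(4 6 10)(5 11 15 12 8 13)|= 6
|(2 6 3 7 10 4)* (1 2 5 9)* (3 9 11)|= 12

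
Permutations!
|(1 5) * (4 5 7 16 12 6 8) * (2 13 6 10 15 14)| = 13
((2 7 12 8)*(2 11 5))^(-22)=((2 7 12 8 11 5))^(-22)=(2 12 11)(5 7 8)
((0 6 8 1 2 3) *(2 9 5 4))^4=((0 6 8 1 9 5 4 2 3))^4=(0 9 3 1 2 8 4 6 5)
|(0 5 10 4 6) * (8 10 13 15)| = 8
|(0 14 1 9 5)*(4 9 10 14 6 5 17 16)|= 12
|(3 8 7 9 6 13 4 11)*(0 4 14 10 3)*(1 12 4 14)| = 13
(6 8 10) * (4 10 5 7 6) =(4 10)(5 7 6 8) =[0, 1, 2, 3, 10, 7, 8, 6, 5, 9, 4]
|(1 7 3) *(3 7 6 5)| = 4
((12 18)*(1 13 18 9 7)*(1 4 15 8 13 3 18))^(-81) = (1 13 8 15 4 7 9 12 18 3)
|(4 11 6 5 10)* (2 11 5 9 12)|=15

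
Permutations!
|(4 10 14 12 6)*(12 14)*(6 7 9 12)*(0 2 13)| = 3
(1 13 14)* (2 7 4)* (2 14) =(1 13 2 7 4 14) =[0, 13, 7, 3, 14, 5, 6, 4, 8, 9, 10, 11, 12, 2, 1]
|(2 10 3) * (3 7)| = |(2 10 7 3)| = 4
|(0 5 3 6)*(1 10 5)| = 6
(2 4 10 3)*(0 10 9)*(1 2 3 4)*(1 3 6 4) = (0 10 1 2 3 6 4 9) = [10, 2, 3, 6, 9, 5, 4, 7, 8, 0, 1]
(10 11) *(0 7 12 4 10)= (0 7 12 4 10 11)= [7, 1, 2, 3, 10, 5, 6, 12, 8, 9, 11, 0, 4]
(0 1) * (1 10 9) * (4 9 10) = (10)(0 4 9 1) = [4, 0, 2, 3, 9, 5, 6, 7, 8, 1, 10]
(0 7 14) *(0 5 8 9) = (0 7 14 5 8 9) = [7, 1, 2, 3, 4, 8, 6, 14, 9, 0, 10, 11, 12, 13, 5]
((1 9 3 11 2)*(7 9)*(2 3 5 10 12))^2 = (1 9 10 2 7 5 12)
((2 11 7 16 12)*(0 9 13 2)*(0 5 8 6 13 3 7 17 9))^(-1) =(2 13 6 8 5 12 16 7 3 9 17 11)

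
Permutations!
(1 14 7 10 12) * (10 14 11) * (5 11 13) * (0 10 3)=(0 10 12 1 13 5 11 3)(7 14)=[10, 13, 2, 0, 4, 11, 6, 14, 8, 9, 12, 3, 1, 5, 7]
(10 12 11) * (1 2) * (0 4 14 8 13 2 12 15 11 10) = (0 4 14 8 13 2 1 12 10 15 11) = [4, 12, 1, 3, 14, 5, 6, 7, 13, 9, 15, 0, 10, 2, 8, 11]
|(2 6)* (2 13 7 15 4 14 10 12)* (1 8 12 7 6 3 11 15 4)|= 28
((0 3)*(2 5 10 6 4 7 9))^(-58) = (2 7 6 5 9 4 10)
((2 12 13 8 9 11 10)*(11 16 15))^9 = ((2 12 13 8 9 16 15 11 10))^9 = (16)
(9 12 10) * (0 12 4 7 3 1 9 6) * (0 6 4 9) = (0 12 10 4 7 3 1) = [12, 0, 2, 1, 7, 5, 6, 3, 8, 9, 4, 11, 10]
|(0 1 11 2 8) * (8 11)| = |(0 1 8)(2 11)| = 6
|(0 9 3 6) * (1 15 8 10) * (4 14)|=|(0 9 3 6)(1 15 8 10)(4 14)|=4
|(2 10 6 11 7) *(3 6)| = |(2 10 3 6 11 7)| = 6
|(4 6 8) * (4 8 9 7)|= 4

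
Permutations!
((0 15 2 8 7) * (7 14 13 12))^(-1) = (0 7 12 13 14 8 2 15)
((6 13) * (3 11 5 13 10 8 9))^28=(3 6)(5 8)(9 13)(10 11)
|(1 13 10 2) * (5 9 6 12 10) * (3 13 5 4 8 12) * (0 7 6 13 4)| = 13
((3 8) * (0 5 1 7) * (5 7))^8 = (8)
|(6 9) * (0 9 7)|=4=|(0 9 6 7)|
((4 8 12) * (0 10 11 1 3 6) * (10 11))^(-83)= ((0 11 1 3 6)(4 8 12))^(-83)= (0 1 6 11 3)(4 8 12)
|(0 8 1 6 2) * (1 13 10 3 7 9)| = 10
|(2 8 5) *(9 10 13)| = 3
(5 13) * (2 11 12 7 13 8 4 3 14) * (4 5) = (2 11 12 7 13 4 3 14)(5 8) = [0, 1, 11, 14, 3, 8, 6, 13, 5, 9, 10, 12, 7, 4, 2]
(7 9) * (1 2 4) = (1 2 4)(7 9) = [0, 2, 4, 3, 1, 5, 6, 9, 8, 7]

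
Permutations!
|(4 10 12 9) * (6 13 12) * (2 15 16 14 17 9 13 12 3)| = 12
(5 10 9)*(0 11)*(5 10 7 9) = (0 11)(5 7 9 10) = [11, 1, 2, 3, 4, 7, 6, 9, 8, 10, 5, 0]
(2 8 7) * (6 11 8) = (2 6 11 8 7) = [0, 1, 6, 3, 4, 5, 11, 2, 7, 9, 10, 8]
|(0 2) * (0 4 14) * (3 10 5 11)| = 4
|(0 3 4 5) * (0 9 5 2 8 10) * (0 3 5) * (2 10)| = 6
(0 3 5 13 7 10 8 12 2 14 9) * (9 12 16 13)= (0 3 5 9)(2 14 12)(7 10 8 16 13)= [3, 1, 14, 5, 4, 9, 6, 10, 16, 0, 8, 11, 2, 7, 12, 15, 13]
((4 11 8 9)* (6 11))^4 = ((4 6 11 8 9))^4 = (4 9 8 11 6)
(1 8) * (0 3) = (0 3)(1 8) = [3, 8, 2, 0, 4, 5, 6, 7, 1]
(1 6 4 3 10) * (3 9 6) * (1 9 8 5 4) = (1 3 10 9 6)(4 8 5) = [0, 3, 2, 10, 8, 4, 1, 7, 5, 6, 9]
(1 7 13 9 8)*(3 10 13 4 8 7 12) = (1 12 3 10 13 9 7 4 8) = [0, 12, 2, 10, 8, 5, 6, 4, 1, 7, 13, 11, 3, 9]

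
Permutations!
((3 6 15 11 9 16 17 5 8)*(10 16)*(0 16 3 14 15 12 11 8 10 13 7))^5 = ((0 16 17 5 10 3 6 12 11 9 13 7)(8 14 15))^5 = (0 3 13 5 11 16 6 7 10 9 17 12)(8 15 14)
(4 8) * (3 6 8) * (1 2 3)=(1 2 3 6 8 4)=[0, 2, 3, 6, 1, 5, 8, 7, 4]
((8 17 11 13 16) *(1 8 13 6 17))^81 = ((1 8)(6 17 11)(13 16))^81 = (17)(1 8)(13 16)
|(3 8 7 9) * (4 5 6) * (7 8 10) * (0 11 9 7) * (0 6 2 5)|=14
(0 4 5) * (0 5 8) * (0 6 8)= (0 4)(6 8)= [4, 1, 2, 3, 0, 5, 8, 7, 6]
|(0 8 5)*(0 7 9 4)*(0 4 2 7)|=|(0 8 5)(2 7 9)|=3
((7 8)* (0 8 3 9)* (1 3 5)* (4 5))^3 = ((0 8 7 4 5 1 3 9))^3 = (0 4 3 8 5 9 7 1)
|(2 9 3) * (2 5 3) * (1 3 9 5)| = 6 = |(1 3)(2 5 9)|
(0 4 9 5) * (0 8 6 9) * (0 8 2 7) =(0 4 8 6 9 5 2 7) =[4, 1, 7, 3, 8, 2, 9, 0, 6, 5]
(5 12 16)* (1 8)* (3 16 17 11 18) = (1 8)(3 16 5 12 17 11 18) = [0, 8, 2, 16, 4, 12, 6, 7, 1, 9, 10, 18, 17, 13, 14, 15, 5, 11, 3]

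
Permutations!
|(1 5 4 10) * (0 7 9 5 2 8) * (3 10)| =|(0 7 9 5 4 3 10 1 2 8)| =10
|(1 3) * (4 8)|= |(1 3)(4 8)|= 2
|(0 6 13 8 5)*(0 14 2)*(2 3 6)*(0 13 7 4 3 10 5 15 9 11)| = 84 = |(0 2 13 8 15 9 11)(3 6 7 4)(5 14 10)|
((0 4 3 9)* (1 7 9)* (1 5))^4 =((0 4 3 5 1 7 9))^4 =(0 1 4 7 3 9 5)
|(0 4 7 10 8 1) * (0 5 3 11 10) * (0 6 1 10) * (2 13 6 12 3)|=|(0 4 7 12 3 11)(1 5 2 13 6)(8 10)|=30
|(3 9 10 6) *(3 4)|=5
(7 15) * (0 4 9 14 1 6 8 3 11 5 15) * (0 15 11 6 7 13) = [4, 7, 2, 6, 9, 11, 8, 15, 3, 14, 10, 5, 12, 0, 1, 13] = (0 4 9 14 1 7 15 13)(3 6 8)(5 11)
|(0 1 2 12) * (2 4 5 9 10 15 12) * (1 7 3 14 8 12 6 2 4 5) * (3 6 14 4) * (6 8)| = 20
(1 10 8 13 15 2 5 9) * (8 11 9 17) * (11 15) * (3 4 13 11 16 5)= (1 10 15 2 3 4 13 16 5 17 8 11 9)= [0, 10, 3, 4, 13, 17, 6, 7, 11, 1, 15, 9, 12, 16, 14, 2, 5, 8]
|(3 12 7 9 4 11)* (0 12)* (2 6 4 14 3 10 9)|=11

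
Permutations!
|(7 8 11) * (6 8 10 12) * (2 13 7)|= 8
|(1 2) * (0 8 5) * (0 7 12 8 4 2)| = 4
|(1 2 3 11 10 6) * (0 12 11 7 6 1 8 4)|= 11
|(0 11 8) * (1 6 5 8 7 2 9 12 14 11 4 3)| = |(0 4 3 1 6 5 8)(2 9 12 14 11 7)| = 42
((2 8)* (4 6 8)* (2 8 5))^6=(8)(2 6)(4 5)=((8)(2 4 6 5))^6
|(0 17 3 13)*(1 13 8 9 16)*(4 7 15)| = 24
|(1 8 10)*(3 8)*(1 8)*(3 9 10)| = |(1 9 10 8 3)| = 5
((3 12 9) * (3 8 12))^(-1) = (8 9 12)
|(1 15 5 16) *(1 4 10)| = |(1 15 5 16 4 10)| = 6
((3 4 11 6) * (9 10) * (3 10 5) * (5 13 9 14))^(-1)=((3 4 11 6 10 14 5)(9 13))^(-1)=(3 5 14 10 6 11 4)(9 13)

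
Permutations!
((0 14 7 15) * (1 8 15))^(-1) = (0 15 8 1 7 14)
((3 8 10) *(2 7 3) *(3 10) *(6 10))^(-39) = (2 7 6 10)(3 8)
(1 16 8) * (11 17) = (1 16 8)(11 17) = [0, 16, 2, 3, 4, 5, 6, 7, 1, 9, 10, 17, 12, 13, 14, 15, 8, 11]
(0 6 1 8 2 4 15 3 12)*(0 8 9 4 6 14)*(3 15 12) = (15)(0 14)(1 9 4 12 8 2 6) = [14, 9, 6, 3, 12, 5, 1, 7, 2, 4, 10, 11, 8, 13, 0, 15]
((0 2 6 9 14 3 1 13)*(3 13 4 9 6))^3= ((0 2 3 1 4 9 14 13))^3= (0 1 14 2 4 13 3 9)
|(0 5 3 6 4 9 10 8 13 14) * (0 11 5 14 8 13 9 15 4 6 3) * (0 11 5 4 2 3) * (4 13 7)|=13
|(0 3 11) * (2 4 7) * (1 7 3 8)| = |(0 8 1 7 2 4 3 11)| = 8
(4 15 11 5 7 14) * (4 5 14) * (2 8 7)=[0, 1, 8, 3, 15, 2, 6, 4, 7, 9, 10, 14, 12, 13, 5, 11]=(2 8 7 4 15 11 14 5)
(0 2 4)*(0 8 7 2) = (2 4 8 7) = [0, 1, 4, 3, 8, 5, 6, 2, 7]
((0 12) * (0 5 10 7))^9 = ((0 12 5 10 7))^9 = (0 7 10 5 12)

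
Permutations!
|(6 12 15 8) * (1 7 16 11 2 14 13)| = 28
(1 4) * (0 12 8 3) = [12, 4, 2, 0, 1, 5, 6, 7, 3, 9, 10, 11, 8] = (0 12 8 3)(1 4)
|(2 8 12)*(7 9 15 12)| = 6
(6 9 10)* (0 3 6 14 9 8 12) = [3, 1, 2, 6, 4, 5, 8, 7, 12, 10, 14, 11, 0, 13, 9] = (0 3 6 8 12)(9 10 14)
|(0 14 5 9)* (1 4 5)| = 6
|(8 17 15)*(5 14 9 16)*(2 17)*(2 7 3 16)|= 10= |(2 17 15 8 7 3 16 5 14 9)|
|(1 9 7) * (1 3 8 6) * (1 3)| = |(1 9 7)(3 8 6)| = 3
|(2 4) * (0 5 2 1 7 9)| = 7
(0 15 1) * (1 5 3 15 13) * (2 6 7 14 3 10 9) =(0 13 1)(2 6 7 14 3 15 5 10 9) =[13, 0, 6, 15, 4, 10, 7, 14, 8, 2, 9, 11, 12, 1, 3, 5]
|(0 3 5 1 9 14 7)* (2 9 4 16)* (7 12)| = |(0 3 5 1 4 16 2 9 14 12 7)| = 11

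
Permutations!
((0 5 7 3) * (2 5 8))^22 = (0 7 2)(3 5 8)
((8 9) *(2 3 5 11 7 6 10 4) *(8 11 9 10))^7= (2 8 11 3 10 7 5 4 6 9)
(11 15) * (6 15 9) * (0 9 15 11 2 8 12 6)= (0 9)(2 8 12 6 11 15)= [9, 1, 8, 3, 4, 5, 11, 7, 12, 0, 10, 15, 6, 13, 14, 2]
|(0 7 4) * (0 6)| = 4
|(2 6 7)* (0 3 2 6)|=|(0 3 2)(6 7)|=6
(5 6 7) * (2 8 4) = (2 8 4)(5 6 7) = [0, 1, 8, 3, 2, 6, 7, 5, 4]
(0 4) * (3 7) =[4, 1, 2, 7, 0, 5, 6, 3] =(0 4)(3 7)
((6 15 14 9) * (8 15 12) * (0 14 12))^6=(15)(0 9)(6 14)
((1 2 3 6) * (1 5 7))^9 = ((1 2 3 6 5 7))^9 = (1 6)(2 5)(3 7)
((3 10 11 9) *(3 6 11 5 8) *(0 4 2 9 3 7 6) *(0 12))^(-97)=((0 4 2 9 12)(3 10 5 8 7 6 11))^(-97)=(0 9 4 12 2)(3 10 5 8 7 6 11)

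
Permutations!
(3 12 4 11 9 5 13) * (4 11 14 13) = (3 12 11 9 5 4 14 13) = [0, 1, 2, 12, 14, 4, 6, 7, 8, 5, 10, 9, 11, 3, 13]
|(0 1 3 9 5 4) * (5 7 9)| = 10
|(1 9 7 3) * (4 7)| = 5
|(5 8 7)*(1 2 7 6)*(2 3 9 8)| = 15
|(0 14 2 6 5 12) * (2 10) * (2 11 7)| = 9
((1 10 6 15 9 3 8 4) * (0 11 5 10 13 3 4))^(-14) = (0 3 1 9 6 5)(4 15 10 11 8 13)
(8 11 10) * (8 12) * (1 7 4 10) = [0, 7, 2, 3, 10, 5, 6, 4, 11, 9, 12, 1, 8] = (1 7 4 10 12 8 11)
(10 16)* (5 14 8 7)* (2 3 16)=[0, 1, 3, 16, 4, 14, 6, 5, 7, 9, 2, 11, 12, 13, 8, 15, 10]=(2 3 16 10)(5 14 8 7)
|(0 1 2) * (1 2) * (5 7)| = 2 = |(0 2)(5 7)|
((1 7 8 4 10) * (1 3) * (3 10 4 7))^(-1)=(10)(1 3)(7 8)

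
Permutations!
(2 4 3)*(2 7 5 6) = (2 4 3 7 5 6) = [0, 1, 4, 7, 3, 6, 2, 5]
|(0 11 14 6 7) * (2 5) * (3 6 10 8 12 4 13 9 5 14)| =|(0 11 3 6 7)(2 14 10 8 12 4 13 9 5)| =45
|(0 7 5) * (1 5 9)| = |(0 7 9 1 5)| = 5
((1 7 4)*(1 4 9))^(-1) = ((1 7 9))^(-1) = (1 9 7)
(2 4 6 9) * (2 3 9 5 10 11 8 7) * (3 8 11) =(11)(2 4 6 5 10 3 9 8 7) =[0, 1, 4, 9, 6, 10, 5, 2, 7, 8, 3, 11]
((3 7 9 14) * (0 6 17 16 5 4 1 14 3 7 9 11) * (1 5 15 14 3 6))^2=(0 3 6 16 14 11 1 9 17 15 7)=((0 1 3 9 6 17 16 15 14 7 11)(4 5))^2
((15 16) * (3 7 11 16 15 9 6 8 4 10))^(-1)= (3 10 4 8 6 9 16 11 7)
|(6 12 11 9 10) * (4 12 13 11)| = |(4 12)(6 13 11 9 10)| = 10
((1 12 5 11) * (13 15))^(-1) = ((1 12 5 11)(13 15))^(-1) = (1 11 5 12)(13 15)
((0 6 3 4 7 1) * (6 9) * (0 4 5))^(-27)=(0 3 9 5 6)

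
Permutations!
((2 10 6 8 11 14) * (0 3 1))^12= (14)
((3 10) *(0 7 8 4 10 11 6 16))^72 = (16)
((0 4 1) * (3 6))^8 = ((0 4 1)(3 6))^8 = (6)(0 1 4)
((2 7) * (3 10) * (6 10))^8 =(3 10 6)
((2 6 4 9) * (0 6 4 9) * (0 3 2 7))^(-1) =((0 6 9 7)(2 4 3))^(-1) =(0 7 9 6)(2 3 4)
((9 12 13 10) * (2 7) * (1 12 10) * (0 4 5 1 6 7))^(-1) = (0 2 7 6 13 12 1 5 4)(9 10)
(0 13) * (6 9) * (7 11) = (0 13)(6 9)(7 11) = [13, 1, 2, 3, 4, 5, 9, 11, 8, 6, 10, 7, 12, 0]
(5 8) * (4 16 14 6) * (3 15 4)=(3 15 4 16 14 6)(5 8)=[0, 1, 2, 15, 16, 8, 3, 7, 5, 9, 10, 11, 12, 13, 6, 4, 14]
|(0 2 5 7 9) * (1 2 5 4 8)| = 4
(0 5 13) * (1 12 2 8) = (0 5 13)(1 12 2 8) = [5, 12, 8, 3, 4, 13, 6, 7, 1, 9, 10, 11, 2, 0]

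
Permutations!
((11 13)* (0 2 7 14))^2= (0 7)(2 14)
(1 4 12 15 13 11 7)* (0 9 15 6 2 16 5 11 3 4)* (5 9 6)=(0 6 2 16 9 15 13 3 4 12 5 11 7 1)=[6, 0, 16, 4, 12, 11, 2, 1, 8, 15, 10, 7, 5, 3, 14, 13, 9]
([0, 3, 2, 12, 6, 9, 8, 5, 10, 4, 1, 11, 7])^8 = (1 8 4 5 12)(3 10 6 9 7)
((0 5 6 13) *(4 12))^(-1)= ((0 5 6 13)(4 12))^(-1)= (0 13 6 5)(4 12)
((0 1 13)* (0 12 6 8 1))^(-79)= (1 13 12 6 8)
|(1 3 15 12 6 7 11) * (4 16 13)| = |(1 3 15 12 6 7 11)(4 16 13)| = 21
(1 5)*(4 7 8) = (1 5)(4 7 8) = [0, 5, 2, 3, 7, 1, 6, 8, 4]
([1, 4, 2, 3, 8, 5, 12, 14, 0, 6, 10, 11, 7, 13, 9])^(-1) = (0 8 4 1)(6 9 14 7 12)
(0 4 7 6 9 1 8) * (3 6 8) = (0 4 7 8)(1 3 6 9) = [4, 3, 2, 6, 7, 5, 9, 8, 0, 1]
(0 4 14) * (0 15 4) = (4 14 15) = [0, 1, 2, 3, 14, 5, 6, 7, 8, 9, 10, 11, 12, 13, 15, 4]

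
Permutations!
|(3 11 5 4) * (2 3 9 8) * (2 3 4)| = 7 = |(2 4 9 8 3 11 5)|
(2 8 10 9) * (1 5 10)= [0, 5, 8, 3, 4, 10, 6, 7, 1, 2, 9]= (1 5 10 9 2 8)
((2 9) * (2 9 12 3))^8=(2 3 12)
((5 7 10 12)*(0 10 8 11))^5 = (0 8 5 10 11 7 12)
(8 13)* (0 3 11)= (0 3 11)(8 13)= [3, 1, 2, 11, 4, 5, 6, 7, 13, 9, 10, 0, 12, 8]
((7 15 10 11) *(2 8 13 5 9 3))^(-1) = ((2 8 13 5 9 3)(7 15 10 11))^(-1) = (2 3 9 5 13 8)(7 11 10 15)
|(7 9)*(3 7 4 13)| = |(3 7 9 4 13)| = 5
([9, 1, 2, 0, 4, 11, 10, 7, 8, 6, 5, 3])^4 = [5, 1, 2, 10, 4, 9, 3, 7, 8, 11, 0, 6]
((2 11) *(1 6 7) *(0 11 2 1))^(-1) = (0 7 6 1 11)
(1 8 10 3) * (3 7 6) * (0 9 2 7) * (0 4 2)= (0 9)(1 8 10 4 2 7 6 3)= [9, 8, 7, 1, 2, 5, 3, 6, 10, 0, 4]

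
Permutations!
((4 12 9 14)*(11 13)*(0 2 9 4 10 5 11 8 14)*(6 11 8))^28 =(14)(0 2 9)(6 11 13)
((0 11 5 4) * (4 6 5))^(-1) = ((0 11 4)(5 6))^(-1) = (0 4 11)(5 6)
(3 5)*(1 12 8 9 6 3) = (1 12 8 9 6 3 5) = [0, 12, 2, 5, 4, 1, 3, 7, 9, 6, 10, 11, 8]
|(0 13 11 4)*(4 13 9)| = |(0 9 4)(11 13)| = 6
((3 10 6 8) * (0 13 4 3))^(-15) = ((0 13 4 3 10 6 8))^(-15) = (0 8 6 10 3 4 13)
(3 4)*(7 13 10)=(3 4)(7 13 10)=[0, 1, 2, 4, 3, 5, 6, 13, 8, 9, 7, 11, 12, 10]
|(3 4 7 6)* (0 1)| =4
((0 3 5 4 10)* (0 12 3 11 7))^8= (0 7 11)(3 10 5 12 4)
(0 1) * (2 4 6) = (0 1)(2 4 6) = [1, 0, 4, 3, 6, 5, 2]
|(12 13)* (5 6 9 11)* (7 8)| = 4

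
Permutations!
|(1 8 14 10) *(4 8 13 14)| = 4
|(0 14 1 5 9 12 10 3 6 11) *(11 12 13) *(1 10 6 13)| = 6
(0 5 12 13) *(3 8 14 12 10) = (0 5 10 3 8 14 12 13) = [5, 1, 2, 8, 4, 10, 6, 7, 14, 9, 3, 11, 13, 0, 12]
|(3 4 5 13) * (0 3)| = 5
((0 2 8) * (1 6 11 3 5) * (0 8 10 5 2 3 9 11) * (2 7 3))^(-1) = (0 6 1 5 10 2)(3 7)(9 11)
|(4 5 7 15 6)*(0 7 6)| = |(0 7 15)(4 5 6)| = 3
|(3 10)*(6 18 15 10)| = 5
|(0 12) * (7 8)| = 2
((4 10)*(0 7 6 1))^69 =(0 7 6 1)(4 10)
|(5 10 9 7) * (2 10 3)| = 6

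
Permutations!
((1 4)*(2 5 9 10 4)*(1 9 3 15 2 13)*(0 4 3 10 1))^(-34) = (0 4 9 1 13)(2 5 10 3 15)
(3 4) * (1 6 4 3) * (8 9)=(1 6 4)(8 9)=[0, 6, 2, 3, 1, 5, 4, 7, 9, 8]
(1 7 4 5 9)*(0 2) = (0 2)(1 7 4 5 9) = [2, 7, 0, 3, 5, 9, 6, 4, 8, 1]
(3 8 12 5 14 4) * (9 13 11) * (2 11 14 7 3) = (2 11 9 13 14 4)(3 8 12 5 7) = [0, 1, 11, 8, 2, 7, 6, 3, 12, 13, 10, 9, 5, 14, 4]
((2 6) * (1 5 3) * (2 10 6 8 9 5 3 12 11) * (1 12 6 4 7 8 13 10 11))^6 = ((1 3 12)(2 13 10 4 7 8 9 5 6 11))^6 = (2 9 10 6 7)(4 11 8 13 5)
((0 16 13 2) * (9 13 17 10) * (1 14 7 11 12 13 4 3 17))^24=(0 12 14)(1 2 11)(3 4 9 10 17)(7 16 13)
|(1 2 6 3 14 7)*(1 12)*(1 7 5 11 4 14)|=|(1 2 6 3)(4 14 5 11)(7 12)|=4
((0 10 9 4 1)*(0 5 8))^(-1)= (0 8 5 1 4 9 10)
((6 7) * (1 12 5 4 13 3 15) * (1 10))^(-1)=((1 12 5 4 13 3 15 10)(6 7))^(-1)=(1 10 15 3 13 4 5 12)(6 7)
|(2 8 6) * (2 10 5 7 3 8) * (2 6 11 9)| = 9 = |(2 6 10 5 7 3 8 11 9)|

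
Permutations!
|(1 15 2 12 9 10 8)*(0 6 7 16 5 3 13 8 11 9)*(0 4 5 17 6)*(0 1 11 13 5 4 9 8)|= 8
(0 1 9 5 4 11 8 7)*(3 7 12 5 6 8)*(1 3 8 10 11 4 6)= (0 3 7)(1 9)(5 6 10 11 8 12)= [3, 9, 2, 7, 4, 6, 10, 0, 12, 1, 11, 8, 5]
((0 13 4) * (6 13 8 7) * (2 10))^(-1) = (0 4 13 6 7 8)(2 10)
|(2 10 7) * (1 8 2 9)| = 6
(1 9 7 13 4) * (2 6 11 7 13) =(1 9 13 4)(2 6 11 7) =[0, 9, 6, 3, 1, 5, 11, 2, 8, 13, 10, 7, 12, 4]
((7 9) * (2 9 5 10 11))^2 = (2 7 10)(5 11 9)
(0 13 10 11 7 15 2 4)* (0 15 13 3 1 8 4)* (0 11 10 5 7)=(0 3 1 8 4 15 2 11)(5 7 13)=[3, 8, 11, 1, 15, 7, 6, 13, 4, 9, 10, 0, 12, 5, 14, 2]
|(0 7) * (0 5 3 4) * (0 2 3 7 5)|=3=|(0 5 7)(2 3 4)|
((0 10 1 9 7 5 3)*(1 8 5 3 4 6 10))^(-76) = ((0 1 9 7 3)(4 6 10 8 5))^(-76) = (0 3 7 9 1)(4 5 8 10 6)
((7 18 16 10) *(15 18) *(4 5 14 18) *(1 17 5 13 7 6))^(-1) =(1 6 10 16 18 14 5 17)(4 15 7 13)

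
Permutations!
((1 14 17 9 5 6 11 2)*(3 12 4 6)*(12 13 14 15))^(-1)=(1 2 11 6 4 12 15)(3 5 9 17 14 13)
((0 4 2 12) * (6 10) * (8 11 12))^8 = ((0 4 2 8 11 12)(6 10))^8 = (0 2 11)(4 8 12)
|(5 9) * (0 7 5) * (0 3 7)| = |(3 7 5 9)| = 4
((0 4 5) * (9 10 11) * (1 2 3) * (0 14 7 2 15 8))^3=((0 4 5 14 7 2 3 1 15 8)(9 10 11))^3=(0 14 3 8 5 2 15 4 7 1)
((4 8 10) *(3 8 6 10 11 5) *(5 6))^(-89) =(3 11 10 5 8 6 4) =((3 8 11 6 10 4 5))^(-89)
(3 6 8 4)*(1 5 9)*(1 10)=[0, 5, 2, 6, 3, 9, 8, 7, 4, 10, 1]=(1 5 9 10)(3 6 8 4)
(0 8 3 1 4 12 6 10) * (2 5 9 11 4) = (0 8 3 1 2 5 9 11 4 12 6 10) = [8, 2, 5, 1, 12, 9, 10, 7, 3, 11, 0, 4, 6]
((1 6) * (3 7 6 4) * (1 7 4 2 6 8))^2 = (1 6 8 2 7) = ((1 2 6 7 8)(3 4))^2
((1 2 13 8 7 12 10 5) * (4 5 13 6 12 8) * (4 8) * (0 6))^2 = (0 12 13 7 5 2 6 10 8 4 1)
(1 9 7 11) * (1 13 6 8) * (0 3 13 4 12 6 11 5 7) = (0 3 13 11 4 12 6 8 1 9)(5 7) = [3, 9, 2, 13, 12, 7, 8, 5, 1, 0, 10, 4, 6, 11]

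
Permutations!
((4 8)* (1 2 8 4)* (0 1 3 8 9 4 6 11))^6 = (0 11 6 4 9 2 1)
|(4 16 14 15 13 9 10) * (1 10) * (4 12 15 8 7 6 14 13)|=|(1 10 12 15 4 16 13 9)(6 14 8 7)|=8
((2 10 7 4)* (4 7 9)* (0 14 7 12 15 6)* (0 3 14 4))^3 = (0 10 4 9 2)(3 12)(6 7)(14 15)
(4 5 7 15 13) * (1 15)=(1 15 13 4 5 7)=[0, 15, 2, 3, 5, 7, 6, 1, 8, 9, 10, 11, 12, 4, 14, 13]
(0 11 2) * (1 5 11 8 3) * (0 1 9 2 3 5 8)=[0, 8, 1, 9, 4, 11, 6, 7, 5, 2, 10, 3]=(1 8 5 11 3 9 2)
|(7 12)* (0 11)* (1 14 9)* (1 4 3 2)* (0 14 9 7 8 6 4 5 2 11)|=|(1 9 5 2)(3 11 14 7 12 8 6 4)|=8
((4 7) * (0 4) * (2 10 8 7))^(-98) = ((0 4 2 10 8 7))^(-98) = (0 8 2)(4 7 10)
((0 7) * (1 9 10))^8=((0 7)(1 9 10))^8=(1 10 9)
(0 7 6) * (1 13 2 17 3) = (0 7 6)(1 13 2 17 3) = [7, 13, 17, 1, 4, 5, 0, 6, 8, 9, 10, 11, 12, 2, 14, 15, 16, 3]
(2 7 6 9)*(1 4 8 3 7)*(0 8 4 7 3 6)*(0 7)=(0 8 6 9 2 1)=[8, 0, 1, 3, 4, 5, 9, 7, 6, 2]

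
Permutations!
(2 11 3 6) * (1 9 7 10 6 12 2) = (1 9 7 10 6)(2 11 3 12) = [0, 9, 11, 12, 4, 5, 1, 10, 8, 7, 6, 3, 2]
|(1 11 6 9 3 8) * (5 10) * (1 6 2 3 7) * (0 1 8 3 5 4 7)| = |(0 1 11 2 5 10 4 7 8 6 9)| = 11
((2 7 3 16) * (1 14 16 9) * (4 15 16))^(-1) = ((1 14 4 15 16 2 7 3 9))^(-1) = (1 9 3 7 2 16 15 4 14)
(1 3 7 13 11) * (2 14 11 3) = (1 2 14 11)(3 7 13) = [0, 2, 14, 7, 4, 5, 6, 13, 8, 9, 10, 1, 12, 3, 11]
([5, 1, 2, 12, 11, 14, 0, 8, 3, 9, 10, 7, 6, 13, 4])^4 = [11, 1, 2, 5, 3, 7, 4, 6, 0, 9, 10, 12, 14, 13, 8]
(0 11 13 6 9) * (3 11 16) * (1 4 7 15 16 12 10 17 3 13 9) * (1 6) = (0 12 10 17 3 11 9)(1 4 7 15 16 13) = [12, 4, 2, 11, 7, 5, 6, 15, 8, 0, 17, 9, 10, 1, 14, 16, 13, 3]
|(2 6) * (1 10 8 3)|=4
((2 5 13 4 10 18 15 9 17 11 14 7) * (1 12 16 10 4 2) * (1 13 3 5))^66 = (1 12 16 10 18 15 9 17 11 14 7 13 2) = ((1 12 16 10 18 15 9 17 11 14 7 13 2)(3 5))^66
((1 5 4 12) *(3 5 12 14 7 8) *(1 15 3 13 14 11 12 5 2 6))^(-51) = ((1 5 4 11 12 15 3 2 6)(7 8 13 14))^(-51) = (1 11 3)(2 5 12)(4 15 6)(7 8 13 14)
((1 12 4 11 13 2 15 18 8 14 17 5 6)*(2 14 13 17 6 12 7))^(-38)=((1 7 2 15 18 8 13 14 6)(4 11 17 5 12))^(-38)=(1 14 8 15 7 6 13 18 2)(4 17 12 11 5)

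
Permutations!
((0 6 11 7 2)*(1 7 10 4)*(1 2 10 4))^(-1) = (0 2 4 11 6)(1 10 7)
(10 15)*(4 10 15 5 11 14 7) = [0, 1, 2, 3, 10, 11, 6, 4, 8, 9, 5, 14, 12, 13, 7, 15] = (15)(4 10 5 11 14 7)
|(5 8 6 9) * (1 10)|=|(1 10)(5 8 6 9)|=4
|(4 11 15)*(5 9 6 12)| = 12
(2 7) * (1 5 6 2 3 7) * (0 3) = (0 3 7)(1 5 6 2) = [3, 5, 1, 7, 4, 6, 2, 0]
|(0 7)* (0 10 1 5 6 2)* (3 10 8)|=|(0 7 8 3 10 1 5 6 2)|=9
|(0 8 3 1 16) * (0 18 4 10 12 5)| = 10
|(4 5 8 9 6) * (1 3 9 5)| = 10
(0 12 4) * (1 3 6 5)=(0 12 4)(1 3 6 5)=[12, 3, 2, 6, 0, 1, 5, 7, 8, 9, 10, 11, 4]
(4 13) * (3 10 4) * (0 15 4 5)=(0 15 4 13 3 10 5)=[15, 1, 2, 10, 13, 0, 6, 7, 8, 9, 5, 11, 12, 3, 14, 4]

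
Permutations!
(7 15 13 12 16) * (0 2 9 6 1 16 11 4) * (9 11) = (0 2 11 4)(1 16 7 15 13 12 9 6) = [2, 16, 11, 3, 0, 5, 1, 15, 8, 6, 10, 4, 9, 12, 14, 13, 7]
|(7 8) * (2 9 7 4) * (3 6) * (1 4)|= |(1 4 2 9 7 8)(3 6)|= 6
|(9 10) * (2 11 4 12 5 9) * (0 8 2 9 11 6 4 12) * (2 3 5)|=|(0 8 3 5 11 12 2 6 4)(9 10)|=18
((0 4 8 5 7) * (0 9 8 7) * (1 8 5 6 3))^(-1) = (0 5 9 7 4)(1 3 6 8)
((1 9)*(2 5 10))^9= (10)(1 9)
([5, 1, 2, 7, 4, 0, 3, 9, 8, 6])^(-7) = [5, 1, 2, 7, 4, 0, 3, 9, 8, 6]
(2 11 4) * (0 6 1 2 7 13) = (0 6 1 2 11 4 7 13) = [6, 2, 11, 3, 7, 5, 1, 13, 8, 9, 10, 4, 12, 0]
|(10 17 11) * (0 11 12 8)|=|(0 11 10 17 12 8)|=6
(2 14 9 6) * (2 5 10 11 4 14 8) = [0, 1, 8, 3, 14, 10, 5, 7, 2, 6, 11, 4, 12, 13, 9] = (2 8)(4 14 9 6 5 10 11)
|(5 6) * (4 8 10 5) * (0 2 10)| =|(0 2 10 5 6 4 8)| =7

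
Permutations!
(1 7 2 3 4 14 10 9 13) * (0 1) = (0 1 7 2 3 4 14 10 9 13) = [1, 7, 3, 4, 14, 5, 6, 2, 8, 13, 9, 11, 12, 0, 10]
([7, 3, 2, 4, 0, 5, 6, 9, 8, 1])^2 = [9, 4, 2, 0, 7, 5, 6, 1, 8, 3]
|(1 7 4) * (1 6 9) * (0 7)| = |(0 7 4 6 9 1)| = 6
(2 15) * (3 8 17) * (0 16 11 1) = (0 16 11 1)(2 15)(3 8 17) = [16, 0, 15, 8, 4, 5, 6, 7, 17, 9, 10, 1, 12, 13, 14, 2, 11, 3]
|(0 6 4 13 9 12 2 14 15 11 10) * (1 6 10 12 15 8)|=22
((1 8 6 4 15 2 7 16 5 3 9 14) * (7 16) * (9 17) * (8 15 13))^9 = (17)(4 13 8 6)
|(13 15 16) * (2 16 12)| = |(2 16 13 15 12)| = 5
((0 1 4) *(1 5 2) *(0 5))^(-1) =(1 2 5 4)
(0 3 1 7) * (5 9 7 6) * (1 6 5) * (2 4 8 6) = [3, 5, 4, 2, 8, 9, 1, 0, 6, 7] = (0 3 2 4 8 6 1 5 9 7)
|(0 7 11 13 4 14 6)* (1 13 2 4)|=|(0 7 11 2 4 14 6)(1 13)|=14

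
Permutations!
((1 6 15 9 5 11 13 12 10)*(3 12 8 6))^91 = (15)(1 10 12 3)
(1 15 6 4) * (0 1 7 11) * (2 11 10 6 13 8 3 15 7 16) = [1, 7, 11, 15, 16, 5, 4, 10, 3, 9, 6, 0, 12, 8, 14, 13, 2] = (0 1 7 10 6 4 16 2 11)(3 15 13 8)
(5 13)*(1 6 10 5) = (1 6 10 5 13) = [0, 6, 2, 3, 4, 13, 10, 7, 8, 9, 5, 11, 12, 1]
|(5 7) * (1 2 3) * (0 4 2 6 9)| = 14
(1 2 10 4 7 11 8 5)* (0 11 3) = (0 11 8 5 1 2 10 4 7 3) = [11, 2, 10, 0, 7, 1, 6, 3, 5, 9, 4, 8]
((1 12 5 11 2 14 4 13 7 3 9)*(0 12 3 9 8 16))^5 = (0 14 1 12 4 3 5 13 8 11 7 16 2 9)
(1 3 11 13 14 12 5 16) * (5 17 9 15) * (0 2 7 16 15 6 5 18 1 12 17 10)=(0 2 7 16 12 10)(1 3 11 13 14 17 9 6 5 15 18)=[2, 3, 7, 11, 4, 15, 5, 16, 8, 6, 0, 13, 10, 14, 17, 18, 12, 9, 1]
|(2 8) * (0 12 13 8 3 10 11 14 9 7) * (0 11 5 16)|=36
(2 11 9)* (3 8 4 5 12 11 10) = (2 10 3 8 4 5 12 11 9) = [0, 1, 10, 8, 5, 12, 6, 7, 4, 2, 3, 9, 11]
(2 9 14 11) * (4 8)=(2 9 14 11)(4 8)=[0, 1, 9, 3, 8, 5, 6, 7, 4, 14, 10, 2, 12, 13, 11]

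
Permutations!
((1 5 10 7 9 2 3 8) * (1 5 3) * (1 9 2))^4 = ((1 3 8 5 10 7 2 9))^4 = (1 10)(2 8)(3 7)(5 9)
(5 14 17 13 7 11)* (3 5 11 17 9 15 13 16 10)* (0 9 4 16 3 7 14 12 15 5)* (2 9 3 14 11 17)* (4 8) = (0 3)(2 9 5 12 15 13 11 17 14 8 4 16 10 7) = [3, 1, 9, 0, 16, 12, 6, 2, 4, 5, 7, 17, 15, 11, 8, 13, 10, 14]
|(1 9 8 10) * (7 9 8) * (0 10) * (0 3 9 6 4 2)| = |(0 10 1 8 3 9 7 6 4 2)| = 10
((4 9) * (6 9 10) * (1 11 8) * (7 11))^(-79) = (1 7 11 8)(4 10 6 9)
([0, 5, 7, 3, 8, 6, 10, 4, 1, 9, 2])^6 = (1 4 2 6)(5 8 7 10)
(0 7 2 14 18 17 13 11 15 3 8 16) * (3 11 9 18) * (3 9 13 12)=[7, 1, 14, 8, 4, 5, 6, 2, 16, 18, 10, 15, 3, 13, 9, 11, 0, 12, 17]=(0 7 2 14 9 18 17 12 3 8 16)(11 15)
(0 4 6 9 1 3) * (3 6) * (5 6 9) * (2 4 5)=(0 5 6 2 4 3)(1 9)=[5, 9, 4, 0, 3, 6, 2, 7, 8, 1]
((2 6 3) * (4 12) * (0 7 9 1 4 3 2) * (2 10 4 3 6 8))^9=(0 3 1 9 7)(2 8)(4 12 6 10)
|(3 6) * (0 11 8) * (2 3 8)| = 6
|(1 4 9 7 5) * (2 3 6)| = 15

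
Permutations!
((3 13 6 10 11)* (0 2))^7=(0 2)(3 6 11 13 10)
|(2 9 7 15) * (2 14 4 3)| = 7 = |(2 9 7 15 14 4 3)|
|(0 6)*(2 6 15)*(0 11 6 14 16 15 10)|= |(0 10)(2 14 16 15)(6 11)|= 4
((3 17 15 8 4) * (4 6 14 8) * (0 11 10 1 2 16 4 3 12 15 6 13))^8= (0 15 11 3 10 17 1 6 2 14 16 8 4 13 12)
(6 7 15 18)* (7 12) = (6 12 7 15 18) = [0, 1, 2, 3, 4, 5, 12, 15, 8, 9, 10, 11, 7, 13, 14, 18, 16, 17, 6]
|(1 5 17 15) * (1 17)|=2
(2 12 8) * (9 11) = (2 12 8)(9 11) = [0, 1, 12, 3, 4, 5, 6, 7, 2, 11, 10, 9, 8]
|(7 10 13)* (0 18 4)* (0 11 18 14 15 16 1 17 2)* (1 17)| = 6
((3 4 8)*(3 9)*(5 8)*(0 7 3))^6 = (0 9 8 5 4 3 7)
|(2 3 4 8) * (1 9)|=|(1 9)(2 3 4 8)|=4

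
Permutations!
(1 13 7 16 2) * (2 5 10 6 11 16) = (1 13 7 2)(5 10 6 11 16) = [0, 13, 1, 3, 4, 10, 11, 2, 8, 9, 6, 16, 12, 7, 14, 15, 5]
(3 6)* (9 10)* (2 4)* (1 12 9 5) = (1 12 9 10 5)(2 4)(3 6) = [0, 12, 4, 6, 2, 1, 3, 7, 8, 10, 5, 11, 9]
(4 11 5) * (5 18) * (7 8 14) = (4 11 18 5)(7 8 14) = [0, 1, 2, 3, 11, 4, 6, 8, 14, 9, 10, 18, 12, 13, 7, 15, 16, 17, 5]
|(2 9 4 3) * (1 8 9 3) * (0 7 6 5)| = |(0 7 6 5)(1 8 9 4)(2 3)| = 4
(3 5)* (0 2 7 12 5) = [2, 1, 7, 0, 4, 3, 6, 12, 8, 9, 10, 11, 5] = (0 2 7 12 5 3)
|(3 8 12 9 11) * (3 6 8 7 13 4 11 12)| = |(3 7 13 4 11 6 8)(9 12)| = 14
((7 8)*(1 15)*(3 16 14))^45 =((1 15)(3 16 14)(7 8))^45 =(16)(1 15)(7 8)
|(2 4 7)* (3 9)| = |(2 4 7)(3 9)| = 6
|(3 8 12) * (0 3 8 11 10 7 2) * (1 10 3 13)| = 6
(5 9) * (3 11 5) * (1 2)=(1 2)(3 11 5 9)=[0, 2, 1, 11, 4, 9, 6, 7, 8, 3, 10, 5]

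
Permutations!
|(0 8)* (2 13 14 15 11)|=|(0 8)(2 13 14 15 11)|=10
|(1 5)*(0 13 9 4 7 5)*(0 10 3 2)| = |(0 13 9 4 7 5 1 10 3 2)| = 10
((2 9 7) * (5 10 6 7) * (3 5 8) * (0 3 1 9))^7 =((0 3 5 10 6 7 2)(1 9 8))^7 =(10)(1 9 8)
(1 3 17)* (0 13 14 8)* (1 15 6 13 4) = (0 4 1 3 17 15 6 13 14 8) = [4, 3, 2, 17, 1, 5, 13, 7, 0, 9, 10, 11, 12, 14, 8, 6, 16, 15]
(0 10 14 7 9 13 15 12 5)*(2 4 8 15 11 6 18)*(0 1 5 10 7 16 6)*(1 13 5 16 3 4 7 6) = (0 6 18 2 7 9 5 13 11)(1 16)(3 4 8 15 12 10 14) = [6, 16, 7, 4, 8, 13, 18, 9, 15, 5, 14, 0, 10, 11, 3, 12, 1, 17, 2]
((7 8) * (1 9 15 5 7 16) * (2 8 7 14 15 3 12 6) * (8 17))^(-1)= (1 16 8 17 2 6 12 3 9)(5 15 14)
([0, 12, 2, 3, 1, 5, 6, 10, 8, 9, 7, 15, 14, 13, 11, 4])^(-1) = (1 4 15 11 14 12)(7 10)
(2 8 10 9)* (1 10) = (1 10 9 2 8) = [0, 10, 8, 3, 4, 5, 6, 7, 1, 2, 9]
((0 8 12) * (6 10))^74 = ((0 8 12)(6 10))^74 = (0 12 8)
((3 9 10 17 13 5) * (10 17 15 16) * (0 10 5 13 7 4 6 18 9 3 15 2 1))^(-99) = (0 10 2 1)(4 9)(6 17)(7 18) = ((0 10 2 1)(4 6 18 9 17 7)(5 15 16))^(-99)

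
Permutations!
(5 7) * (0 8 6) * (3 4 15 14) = [8, 1, 2, 4, 15, 7, 0, 5, 6, 9, 10, 11, 12, 13, 3, 14] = (0 8 6)(3 4 15 14)(5 7)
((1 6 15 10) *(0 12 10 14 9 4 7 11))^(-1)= ((0 12 10 1 6 15 14 9 4 7 11))^(-1)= (0 11 7 4 9 14 15 6 1 10 12)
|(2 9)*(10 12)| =2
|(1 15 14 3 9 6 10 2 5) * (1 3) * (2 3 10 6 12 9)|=|(1 15 14)(2 5 10 3)(9 12)|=12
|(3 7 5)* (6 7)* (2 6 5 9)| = 4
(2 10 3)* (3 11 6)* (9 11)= (2 10 9 11 6 3)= [0, 1, 10, 2, 4, 5, 3, 7, 8, 11, 9, 6]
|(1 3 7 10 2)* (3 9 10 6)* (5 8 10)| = |(1 9 5 8 10 2)(3 7 6)| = 6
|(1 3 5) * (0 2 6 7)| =12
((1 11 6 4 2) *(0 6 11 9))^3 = ((11)(0 6 4 2 1 9))^3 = (11)(0 2)(1 6)(4 9)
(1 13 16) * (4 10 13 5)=(1 5 4 10 13 16)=[0, 5, 2, 3, 10, 4, 6, 7, 8, 9, 13, 11, 12, 16, 14, 15, 1]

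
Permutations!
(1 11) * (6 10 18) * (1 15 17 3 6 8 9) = [0, 11, 2, 6, 4, 5, 10, 7, 9, 1, 18, 15, 12, 13, 14, 17, 16, 3, 8] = (1 11 15 17 3 6 10 18 8 9)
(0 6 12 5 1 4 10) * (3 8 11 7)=(0 6 12 5 1 4 10)(3 8 11 7)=[6, 4, 2, 8, 10, 1, 12, 3, 11, 9, 0, 7, 5]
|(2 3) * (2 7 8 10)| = |(2 3 7 8 10)| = 5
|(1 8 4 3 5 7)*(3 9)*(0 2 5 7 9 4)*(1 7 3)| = 6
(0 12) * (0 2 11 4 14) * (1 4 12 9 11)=(0 9 11 12 2 1 4 14)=[9, 4, 1, 3, 14, 5, 6, 7, 8, 11, 10, 12, 2, 13, 0]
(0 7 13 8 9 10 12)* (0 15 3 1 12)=(0 7 13 8 9 10)(1 12 15 3)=[7, 12, 2, 1, 4, 5, 6, 13, 9, 10, 0, 11, 15, 8, 14, 3]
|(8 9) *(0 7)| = 2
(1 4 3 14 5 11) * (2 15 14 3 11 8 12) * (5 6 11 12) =[0, 4, 15, 3, 12, 8, 11, 7, 5, 9, 10, 1, 2, 13, 6, 14] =(1 4 12 2 15 14 6 11)(5 8)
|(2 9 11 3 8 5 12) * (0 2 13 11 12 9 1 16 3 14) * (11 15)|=|(0 2 1 16 3 8 5 9 12 13 15 11 14)|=13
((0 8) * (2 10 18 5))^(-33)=(0 8)(2 5 18 10)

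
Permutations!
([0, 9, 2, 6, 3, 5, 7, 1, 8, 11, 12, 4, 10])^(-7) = [0, 1, 2, 3, 4, 5, 6, 7, 8, 9, 12, 11, 10]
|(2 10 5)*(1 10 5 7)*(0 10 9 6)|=6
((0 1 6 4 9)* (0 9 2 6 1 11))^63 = ((0 11)(2 6 4))^63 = (0 11)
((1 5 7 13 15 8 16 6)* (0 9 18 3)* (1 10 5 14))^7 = (0 3 18 9)(1 14)(5 10 6 16 8 15 13 7)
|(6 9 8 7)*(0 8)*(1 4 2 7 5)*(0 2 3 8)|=20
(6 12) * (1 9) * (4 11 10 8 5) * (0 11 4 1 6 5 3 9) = (0 11 10 8 3 9 6 12 5 1) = [11, 0, 2, 9, 4, 1, 12, 7, 3, 6, 8, 10, 5]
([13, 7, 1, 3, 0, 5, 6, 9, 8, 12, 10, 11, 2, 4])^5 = [4, 1, 2, 3, 13, 5, 6, 7, 8, 9, 10, 11, 12, 0]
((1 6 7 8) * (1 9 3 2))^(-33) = (1 7 9 2 6 8 3)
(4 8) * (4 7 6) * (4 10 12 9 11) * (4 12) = (4 8 7 6 10)(9 11 12) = [0, 1, 2, 3, 8, 5, 10, 6, 7, 11, 4, 12, 9]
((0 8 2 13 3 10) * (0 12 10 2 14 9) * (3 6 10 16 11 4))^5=((0 8 14 9)(2 13 6 10 12 16 11 4 3))^5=(0 8 14 9)(2 16 13 11 6 4 10 3 12)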